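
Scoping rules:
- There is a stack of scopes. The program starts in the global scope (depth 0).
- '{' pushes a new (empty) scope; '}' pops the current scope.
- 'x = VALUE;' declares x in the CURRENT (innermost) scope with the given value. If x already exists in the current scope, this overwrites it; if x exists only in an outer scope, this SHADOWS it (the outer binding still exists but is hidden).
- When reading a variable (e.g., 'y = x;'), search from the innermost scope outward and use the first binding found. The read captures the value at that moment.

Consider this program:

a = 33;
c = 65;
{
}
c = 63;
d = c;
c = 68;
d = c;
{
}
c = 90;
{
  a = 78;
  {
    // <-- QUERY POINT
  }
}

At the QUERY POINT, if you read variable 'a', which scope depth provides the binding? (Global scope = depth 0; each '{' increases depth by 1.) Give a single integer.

Answer: 1

Derivation:
Step 1: declare a=33 at depth 0
Step 2: declare c=65 at depth 0
Step 3: enter scope (depth=1)
Step 4: exit scope (depth=0)
Step 5: declare c=63 at depth 0
Step 6: declare d=(read c)=63 at depth 0
Step 7: declare c=68 at depth 0
Step 8: declare d=(read c)=68 at depth 0
Step 9: enter scope (depth=1)
Step 10: exit scope (depth=0)
Step 11: declare c=90 at depth 0
Step 12: enter scope (depth=1)
Step 13: declare a=78 at depth 1
Step 14: enter scope (depth=2)
Visible at query point: a=78 c=90 d=68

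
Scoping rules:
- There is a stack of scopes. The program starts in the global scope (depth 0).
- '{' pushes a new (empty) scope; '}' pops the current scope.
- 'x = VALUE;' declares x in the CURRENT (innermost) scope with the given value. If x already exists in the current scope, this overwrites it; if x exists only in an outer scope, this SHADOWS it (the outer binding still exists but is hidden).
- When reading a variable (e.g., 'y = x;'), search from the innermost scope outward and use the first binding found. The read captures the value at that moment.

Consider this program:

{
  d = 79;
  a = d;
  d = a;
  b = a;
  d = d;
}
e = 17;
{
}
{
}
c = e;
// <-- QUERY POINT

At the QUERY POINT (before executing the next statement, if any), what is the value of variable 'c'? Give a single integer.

Answer: 17

Derivation:
Step 1: enter scope (depth=1)
Step 2: declare d=79 at depth 1
Step 3: declare a=(read d)=79 at depth 1
Step 4: declare d=(read a)=79 at depth 1
Step 5: declare b=(read a)=79 at depth 1
Step 6: declare d=(read d)=79 at depth 1
Step 7: exit scope (depth=0)
Step 8: declare e=17 at depth 0
Step 9: enter scope (depth=1)
Step 10: exit scope (depth=0)
Step 11: enter scope (depth=1)
Step 12: exit scope (depth=0)
Step 13: declare c=(read e)=17 at depth 0
Visible at query point: c=17 e=17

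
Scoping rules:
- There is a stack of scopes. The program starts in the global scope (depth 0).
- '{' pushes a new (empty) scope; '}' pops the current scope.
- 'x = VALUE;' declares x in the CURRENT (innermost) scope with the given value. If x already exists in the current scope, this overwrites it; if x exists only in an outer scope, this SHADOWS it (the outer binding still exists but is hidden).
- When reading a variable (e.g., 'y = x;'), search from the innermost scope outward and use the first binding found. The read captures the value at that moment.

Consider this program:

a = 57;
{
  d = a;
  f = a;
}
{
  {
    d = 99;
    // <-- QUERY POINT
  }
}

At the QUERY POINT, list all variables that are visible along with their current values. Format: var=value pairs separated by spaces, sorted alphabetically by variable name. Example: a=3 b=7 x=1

Step 1: declare a=57 at depth 0
Step 2: enter scope (depth=1)
Step 3: declare d=(read a)=57 at depth 1
Step 4: declare f=(read a)=57 at depth 1
Step 5: exit scope (depth=0)
Step 6: enter scope (depth=1)
Step 7: enter scope (depth=2)
Step 8: declare d=99 at depth 2
Visible at query point: a=57 d=99

Answer: a=57 d=99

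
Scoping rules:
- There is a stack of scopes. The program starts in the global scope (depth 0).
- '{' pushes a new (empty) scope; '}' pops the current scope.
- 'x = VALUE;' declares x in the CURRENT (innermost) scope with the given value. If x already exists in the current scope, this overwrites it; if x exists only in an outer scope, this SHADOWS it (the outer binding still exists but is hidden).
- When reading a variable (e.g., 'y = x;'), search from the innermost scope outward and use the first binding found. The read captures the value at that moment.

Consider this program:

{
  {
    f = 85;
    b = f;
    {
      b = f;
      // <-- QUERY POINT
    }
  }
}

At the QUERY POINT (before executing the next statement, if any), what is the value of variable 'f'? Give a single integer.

Step 1: enter scope (depth=1)
Step 2: enter scope (depth=2)
Step 3: declare f=85 at depth 2
Step 4: declare b=(read f)=85 at depth 2
Step 5: enter scope (depth=3)
Step 6: declare b=(read f)=85 at depth 3
Visible at query point: b=85 f=85

Answer: 85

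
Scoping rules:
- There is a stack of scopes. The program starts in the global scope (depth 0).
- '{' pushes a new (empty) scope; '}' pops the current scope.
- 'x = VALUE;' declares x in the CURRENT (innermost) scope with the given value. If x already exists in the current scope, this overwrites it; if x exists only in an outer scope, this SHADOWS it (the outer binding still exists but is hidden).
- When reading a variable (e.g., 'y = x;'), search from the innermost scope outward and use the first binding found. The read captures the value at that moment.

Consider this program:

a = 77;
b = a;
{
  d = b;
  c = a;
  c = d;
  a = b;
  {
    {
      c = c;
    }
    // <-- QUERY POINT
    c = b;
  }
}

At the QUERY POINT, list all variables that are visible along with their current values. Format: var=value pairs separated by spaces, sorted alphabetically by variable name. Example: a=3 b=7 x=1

Answer: a=77 b=77 c=77 d=77

Derivation:
Step 1: declare a=77 at depth 0
Step 2: declare b=(read a)=77 at depth 0
Step 3: enter scope (depth=1)
Step 4: declare d=(read b)=77 at depth 1
Step 5: declare c=(read a)=77 at depth 1
Step 6: declare c=(read d)=77 at depth 1
Step 7: declare a=(read b)=77 at depth 1
Step 8: enter scope (depth=2)
Step 9: enter scope (depth=3)
Step 10: declare c=(read c)=77 at depth 3
Step 11: exit scope (depth=2)
Visible at query point: a=77 b=77 c=77 d=77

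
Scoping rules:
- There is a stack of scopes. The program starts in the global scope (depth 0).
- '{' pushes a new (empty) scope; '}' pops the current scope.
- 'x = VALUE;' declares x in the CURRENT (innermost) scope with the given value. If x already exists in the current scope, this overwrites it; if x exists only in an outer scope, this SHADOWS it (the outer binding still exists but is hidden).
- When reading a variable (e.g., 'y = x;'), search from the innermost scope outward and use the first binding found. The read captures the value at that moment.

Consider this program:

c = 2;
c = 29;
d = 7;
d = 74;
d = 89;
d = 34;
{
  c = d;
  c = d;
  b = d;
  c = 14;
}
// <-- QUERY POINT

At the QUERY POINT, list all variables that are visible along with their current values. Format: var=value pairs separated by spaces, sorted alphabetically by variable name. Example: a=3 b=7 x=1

Step 1: declare c=2 at depth 0
Step 2: declare c=29 at depth 0
Step 3: declare d=7 at depth 0
Step 4: declare d=74 at depth 0
Step 5: declare d=89 at depth 0
Step 6: declare d=34 at depth 0
Step 7: enter scope (depth=1)
Step 8: declare c=(read d)=34 at depth 1
Step 9: declare c=(read d)=34 at depth 1
Step 10: declare b=(read d)=34 at depth 1
Step 11: declare c=14 at depth 1
Step 12: exit scope (depth=0)
Visible at query point: c=29 d=34

Answer: c=29 d=34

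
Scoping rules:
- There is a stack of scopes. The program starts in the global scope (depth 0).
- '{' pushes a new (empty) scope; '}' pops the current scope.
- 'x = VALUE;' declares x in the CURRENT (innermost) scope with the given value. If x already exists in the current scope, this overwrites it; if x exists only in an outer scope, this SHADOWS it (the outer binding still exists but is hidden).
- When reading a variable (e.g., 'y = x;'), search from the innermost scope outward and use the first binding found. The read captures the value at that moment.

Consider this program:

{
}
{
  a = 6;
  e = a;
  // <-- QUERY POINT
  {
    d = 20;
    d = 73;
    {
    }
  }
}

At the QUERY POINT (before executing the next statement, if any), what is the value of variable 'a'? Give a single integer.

Answer: 6

Derivation:
Step 1: enter scope (depth=1)
Step 2: exit scope (depth=0)
Step 3: enter scope (depth=1)
Step 4: declare a=6 at depth 1
Step 5: declare e=(read a)=6 at depth 1
Visible at query point: a=6 e=6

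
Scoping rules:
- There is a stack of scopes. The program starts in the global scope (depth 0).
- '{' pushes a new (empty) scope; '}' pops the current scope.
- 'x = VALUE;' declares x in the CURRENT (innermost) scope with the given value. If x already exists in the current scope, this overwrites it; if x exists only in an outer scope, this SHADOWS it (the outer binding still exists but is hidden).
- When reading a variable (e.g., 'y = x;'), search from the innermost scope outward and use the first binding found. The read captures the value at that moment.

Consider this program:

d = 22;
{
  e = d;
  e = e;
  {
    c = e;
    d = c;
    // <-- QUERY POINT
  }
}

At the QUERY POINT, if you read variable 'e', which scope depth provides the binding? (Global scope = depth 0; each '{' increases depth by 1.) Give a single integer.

Step 1: declare d=22 at depth 0
Step 2: enter scope (depth=1)
Step 3: declare e=(read d)=22 at depth 1
Step 4: declare e=(read e)=22 at depth 1
Step 5: enter scope (depth=2)
Step 6: declare c=(read e)=22 at depth 2
Step 7: declare d=(read c)=22 at depth 2
Visible at query point: c=22 d=22 e=22

Answer: 1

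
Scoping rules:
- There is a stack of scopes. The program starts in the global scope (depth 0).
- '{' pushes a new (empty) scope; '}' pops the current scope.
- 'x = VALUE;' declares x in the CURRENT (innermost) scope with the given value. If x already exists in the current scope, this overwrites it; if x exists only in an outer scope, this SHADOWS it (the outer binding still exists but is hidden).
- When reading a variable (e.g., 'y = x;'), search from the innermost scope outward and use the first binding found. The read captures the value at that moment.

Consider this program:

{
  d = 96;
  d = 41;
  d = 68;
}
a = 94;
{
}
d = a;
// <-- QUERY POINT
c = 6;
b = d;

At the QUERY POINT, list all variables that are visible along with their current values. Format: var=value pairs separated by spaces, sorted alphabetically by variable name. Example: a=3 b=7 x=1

Step 1: enter scope (depth=1)
Step 2: declare d=96 at depth 1
Step 3: declare d=41 at depth 1
Step 4: declare d=68 at depth 1
Step 5: exit scope (depth=0)
Step 6: declare a=94 at depth 0
Step 7: enter scope (depth=1)
Step 8: exit scope (depth=0)
Step 9: declare d=(read a)=94 at depth 0
Visible at query point: a=94 d=94

Answer: a=94 d=94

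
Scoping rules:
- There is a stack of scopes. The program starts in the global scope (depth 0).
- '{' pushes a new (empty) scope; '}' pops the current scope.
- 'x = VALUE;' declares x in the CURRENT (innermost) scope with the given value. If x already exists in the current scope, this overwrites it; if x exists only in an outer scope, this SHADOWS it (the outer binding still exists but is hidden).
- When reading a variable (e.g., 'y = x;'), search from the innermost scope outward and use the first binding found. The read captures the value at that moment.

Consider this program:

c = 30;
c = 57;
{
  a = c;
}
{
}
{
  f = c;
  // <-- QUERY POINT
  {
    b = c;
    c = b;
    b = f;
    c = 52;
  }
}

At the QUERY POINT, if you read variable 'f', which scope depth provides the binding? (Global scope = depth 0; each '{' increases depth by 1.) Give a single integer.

Step 1: declare c=30 at depth 0
Step 2: declare c=57 at depth 0
Step 3: enter scope (depth=1)
Step 4: declare a=(read c)=57 at depth 1
Step 5: exit scope (depth=0)
Step 6: enter scope (depth=1)
Step 7: exit scope (depth=0)
Step 8: enter scope (depth=1)
Step 9: declare f=(read c)=57 at depth 1
Visible at query point: c=57 f=57

Answer: 1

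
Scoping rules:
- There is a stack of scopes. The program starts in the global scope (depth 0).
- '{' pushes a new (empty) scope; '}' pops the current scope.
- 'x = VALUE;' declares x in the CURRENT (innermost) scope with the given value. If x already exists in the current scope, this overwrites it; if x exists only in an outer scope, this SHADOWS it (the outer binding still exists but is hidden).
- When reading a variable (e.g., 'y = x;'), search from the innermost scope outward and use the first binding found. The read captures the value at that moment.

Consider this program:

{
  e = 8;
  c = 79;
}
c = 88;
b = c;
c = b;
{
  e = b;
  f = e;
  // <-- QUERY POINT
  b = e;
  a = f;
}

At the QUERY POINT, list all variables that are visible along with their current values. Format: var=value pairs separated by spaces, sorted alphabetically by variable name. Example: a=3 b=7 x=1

Answer: b=88 c=88 e=88 f=88

Derivation:
Step 1: enter scope (depth=1)
Step 2: declare e=8 at depth 1
Step 3: declare c=79 at depth 1
Step 4: exit scope (depth=0)
Step 5: declare c=88 at depth 0
Step 6: declare b=(read c)=88 at depth 0
Step 7: declare c=(read b)=88 at depth 0
Step 8: enter scope (depth=1)
Step 9: declare e=(read b)=88 at depth 1
Step 10: declare f=(read e)=88 at depth 1
Visible at query point: b=88 c=88 e=88 f=88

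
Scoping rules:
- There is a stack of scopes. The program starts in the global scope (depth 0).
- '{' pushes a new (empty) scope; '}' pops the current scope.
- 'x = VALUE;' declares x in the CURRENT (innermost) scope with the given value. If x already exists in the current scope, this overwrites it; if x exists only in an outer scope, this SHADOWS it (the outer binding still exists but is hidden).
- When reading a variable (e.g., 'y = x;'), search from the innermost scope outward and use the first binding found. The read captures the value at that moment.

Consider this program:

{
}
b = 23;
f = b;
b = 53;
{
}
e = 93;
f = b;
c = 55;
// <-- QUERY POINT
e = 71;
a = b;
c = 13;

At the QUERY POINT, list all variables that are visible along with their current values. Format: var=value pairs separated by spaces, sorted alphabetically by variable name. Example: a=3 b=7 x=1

Step 1: enter scope (depth=1)
Step 2: exit scope (depth=0)
Step 3: declare b=23 at depth 0
Step 4: declare f=(read b)=23 at depth 0
Step 5: declare b=53 at depth 0
Step 6: enter scope (depth=1)
Step 7: exit scope (depth=0)
Step 8: declare e=93 at depth 0
Step 9: declare f=(read b)=53 at depth 0
Step 10: declare c=55 at depth 0
Visible at query point: b=53 c=55 e=93 f=53

Answer: b=53 c=55 e=93 f=53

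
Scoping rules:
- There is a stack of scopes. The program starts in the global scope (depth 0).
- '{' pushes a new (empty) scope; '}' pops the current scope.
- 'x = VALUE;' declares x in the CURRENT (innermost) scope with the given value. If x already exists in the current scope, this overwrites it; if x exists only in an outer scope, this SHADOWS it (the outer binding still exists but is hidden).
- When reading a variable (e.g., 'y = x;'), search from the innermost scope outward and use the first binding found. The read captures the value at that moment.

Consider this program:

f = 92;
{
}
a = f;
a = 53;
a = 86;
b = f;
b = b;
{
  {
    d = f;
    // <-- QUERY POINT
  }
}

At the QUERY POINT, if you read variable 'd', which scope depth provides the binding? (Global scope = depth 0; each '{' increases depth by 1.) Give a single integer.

Step 1: declare f=92 at depth 0
Step 2: enter scope (depth=1)
Step 3: exit scope (depth=0)
Step 4: declare a=(read f)=92 at depth 0
Step 5: declare a=53 at depth 0
Step 6: declare a=86 at depth 0
Step 7: declare b=(read f)=92 at depth 0
Step 8: declare b=(read b)=92 at depth 0
Step 9: enter scope (depth=1)
Step 10: enter scope (depth=2)
Step 11: declare d=(read f)=92 at depth 2
Visible at query point: a=86 b=92 d=92 f=92

Answer: 2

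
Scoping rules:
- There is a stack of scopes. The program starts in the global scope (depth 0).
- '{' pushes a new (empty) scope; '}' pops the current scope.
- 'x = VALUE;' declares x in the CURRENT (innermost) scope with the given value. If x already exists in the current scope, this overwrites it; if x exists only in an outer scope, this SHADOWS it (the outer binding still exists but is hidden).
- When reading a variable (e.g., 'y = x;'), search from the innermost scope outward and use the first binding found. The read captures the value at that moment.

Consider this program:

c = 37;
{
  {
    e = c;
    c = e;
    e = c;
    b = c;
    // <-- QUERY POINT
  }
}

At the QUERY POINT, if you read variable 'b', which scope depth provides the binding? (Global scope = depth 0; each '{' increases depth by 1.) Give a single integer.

Step 1: declare c=37 at depth 0
Step 2: enter scope (depth=1)
Step 3: enter scope (depth=2)
Step 4: declare e=(read c)=37 at depth 2
Step 5: declare c=(read e)=37 at depth 2
Step 6: declare e=(read c)=37 at depth 2
Step 7: declare b=(read c)=37 at depth 2
Visible at query point: b=37 c=37 e=37

Answer: 2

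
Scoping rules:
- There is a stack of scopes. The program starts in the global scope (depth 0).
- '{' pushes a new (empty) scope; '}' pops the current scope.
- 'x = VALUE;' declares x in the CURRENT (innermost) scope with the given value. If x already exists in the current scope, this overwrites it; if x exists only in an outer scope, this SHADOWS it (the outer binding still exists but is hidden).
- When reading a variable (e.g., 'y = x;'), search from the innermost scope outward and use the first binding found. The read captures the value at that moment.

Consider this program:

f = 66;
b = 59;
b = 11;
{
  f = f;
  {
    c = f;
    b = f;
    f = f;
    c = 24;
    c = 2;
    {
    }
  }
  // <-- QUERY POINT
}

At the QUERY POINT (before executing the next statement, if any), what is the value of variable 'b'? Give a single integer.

Step 1: declare f=66 at depth 0
Step 2: declare b=59 at depth 0
Step 3: declare b=11 at depth 0
Step 4: enter scope (depth=1)
Step 5: declare f=(read f)=66 at depth 1
Step 6: enter scope (depth=2)
Step 7: declare c=(read f)=66 at depth 2
Step 8: declare b=(read f)=66 at depth 2
Step 9: declare f=(read f)=66 at depth 2
Step 10: declare c=24 at depth 2
Step 11: declare c=2 at depth 2
Step 12: enter scope (depth=3)
Step 13: exit scope (depth=2)
Step 14: exit scope (depth=1)
Visible at query point: b=11 f=66

Answer: 11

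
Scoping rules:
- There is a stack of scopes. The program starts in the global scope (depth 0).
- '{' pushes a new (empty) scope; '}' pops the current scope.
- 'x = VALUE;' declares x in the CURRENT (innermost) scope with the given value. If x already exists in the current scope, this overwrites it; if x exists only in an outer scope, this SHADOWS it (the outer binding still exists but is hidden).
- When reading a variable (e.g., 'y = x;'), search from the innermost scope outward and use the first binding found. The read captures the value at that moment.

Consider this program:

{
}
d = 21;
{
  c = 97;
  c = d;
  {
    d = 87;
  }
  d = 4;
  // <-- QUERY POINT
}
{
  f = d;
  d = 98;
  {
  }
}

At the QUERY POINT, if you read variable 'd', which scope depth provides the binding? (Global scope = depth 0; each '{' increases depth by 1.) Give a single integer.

Step 1: enter scope (depth=1)
Step 2: exit scope (depth=0)
Step 3: declare d=21 at depth 0
Step 4: enter scope (depth=1)
Step 5: declare c=97 at depth 1
Step 6: declare c=(read d)=21 at depth 1
Step 7: enter scope (depth=2)
Step 8: declare d=87 at depth 2
Step 9: exit scope (depth=1)
Step 10: declare d=4 at depth 1
Visible at query point: c=21 d=4

Answer: 1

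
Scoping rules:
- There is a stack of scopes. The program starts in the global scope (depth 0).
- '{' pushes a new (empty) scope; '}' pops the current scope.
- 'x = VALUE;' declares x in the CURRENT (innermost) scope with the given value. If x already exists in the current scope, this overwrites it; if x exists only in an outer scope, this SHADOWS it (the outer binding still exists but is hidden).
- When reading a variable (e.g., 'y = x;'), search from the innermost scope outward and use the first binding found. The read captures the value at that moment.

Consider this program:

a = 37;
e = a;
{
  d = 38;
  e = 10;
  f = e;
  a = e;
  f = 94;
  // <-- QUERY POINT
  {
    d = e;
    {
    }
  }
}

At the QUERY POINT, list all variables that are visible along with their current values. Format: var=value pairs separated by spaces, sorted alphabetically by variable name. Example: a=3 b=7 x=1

Step 1: declare a=37 at depth 0
Step 2: declare e=(read a)=37 at depth 0
Step 3: enter scope (depth=1)
Step 4: declare d=38 at depth 1
Step 5: declare e=10 at depth 1
Step 6: declare f=(read e)=10 at depth 1
Step 7: declare a=(read e)=10 at depth 1
Step 8: declare f=94 at depth 1
Visible at query point: a=10 d=38 e=10 f=94

Answer: a=10 d=38 e=10 f=94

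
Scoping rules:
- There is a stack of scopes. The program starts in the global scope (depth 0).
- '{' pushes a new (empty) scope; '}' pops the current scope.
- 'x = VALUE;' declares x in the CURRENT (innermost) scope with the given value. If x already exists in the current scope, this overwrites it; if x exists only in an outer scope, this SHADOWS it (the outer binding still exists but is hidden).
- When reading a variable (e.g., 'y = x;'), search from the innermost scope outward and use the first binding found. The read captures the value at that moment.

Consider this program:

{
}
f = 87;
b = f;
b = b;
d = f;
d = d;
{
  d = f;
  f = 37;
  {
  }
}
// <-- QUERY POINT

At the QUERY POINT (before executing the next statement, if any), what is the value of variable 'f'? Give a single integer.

Answer: 87

Derivation:
Step 1: enter scope (depth=1)
Step 2: exit scope (depth=0)
Step 3: declare f=87 at depth 0
Step 4: declare b=(read f)=87 at depth 0
Step 5: declare b=(read b)=87 at depth 0
Step 6: declare d=(read f)=87 at depth 0
Step 7: declare d=(read d)=87 at depth 0
Step 8: enter scope (depth=1)
Step 9: declare d=(read f)=87 at depth 1
Step 10: declare f=37 at depth 1
Step 11: enter scope (depth=2)
Step 12: exit scope (depth=1)
Step 13: exit scope (depth=0)
Visible at query point: b=87 d=87 f=87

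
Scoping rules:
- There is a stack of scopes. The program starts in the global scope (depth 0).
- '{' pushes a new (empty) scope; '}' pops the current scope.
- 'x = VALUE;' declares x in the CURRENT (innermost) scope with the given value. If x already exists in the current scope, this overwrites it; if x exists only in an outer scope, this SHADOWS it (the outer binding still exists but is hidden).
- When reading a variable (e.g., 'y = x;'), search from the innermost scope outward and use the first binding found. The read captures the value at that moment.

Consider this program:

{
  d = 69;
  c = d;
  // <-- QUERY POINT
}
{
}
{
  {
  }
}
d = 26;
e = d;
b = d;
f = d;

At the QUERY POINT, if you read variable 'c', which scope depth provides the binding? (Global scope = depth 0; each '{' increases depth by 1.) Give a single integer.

Answer: 1

Derivation:
Step 1: enter scope (depth=1)
Step 2: declare d=69 at depth 1
Step 3: declare c=(read d)=69 at depth 1
Visible at query point: c=69 d=69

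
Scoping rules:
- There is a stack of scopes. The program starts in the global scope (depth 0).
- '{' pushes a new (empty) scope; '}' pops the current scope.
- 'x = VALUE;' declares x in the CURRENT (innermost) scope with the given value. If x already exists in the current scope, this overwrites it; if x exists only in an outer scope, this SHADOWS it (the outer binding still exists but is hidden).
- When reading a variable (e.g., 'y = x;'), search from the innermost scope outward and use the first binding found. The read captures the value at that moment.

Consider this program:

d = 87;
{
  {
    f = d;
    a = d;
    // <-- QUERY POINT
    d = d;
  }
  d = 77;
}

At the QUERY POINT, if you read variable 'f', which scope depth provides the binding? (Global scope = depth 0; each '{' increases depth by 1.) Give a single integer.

Answer: 2

Derivation:
Step 1: declare d=87 at depth 0
Step 2: enter scope (depth=1)
Step 3: enter scope (depth=2)
Step 4: declare f=(read d)=87 at depth 2
Step 5: declare a=(read d)=87 at depth 2
Visible at query point: a=87 d=87 f=87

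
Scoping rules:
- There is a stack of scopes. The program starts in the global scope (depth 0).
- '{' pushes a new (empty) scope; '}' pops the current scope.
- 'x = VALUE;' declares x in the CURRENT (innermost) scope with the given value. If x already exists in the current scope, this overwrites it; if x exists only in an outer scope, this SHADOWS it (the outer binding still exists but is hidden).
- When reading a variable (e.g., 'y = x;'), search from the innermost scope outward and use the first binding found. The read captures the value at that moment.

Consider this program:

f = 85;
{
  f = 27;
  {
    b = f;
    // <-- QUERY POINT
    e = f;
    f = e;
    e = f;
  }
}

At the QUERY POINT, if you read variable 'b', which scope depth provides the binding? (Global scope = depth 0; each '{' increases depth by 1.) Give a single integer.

Answer: 2

Derivation:
Step 1: declare f=85 at depth 0
Step 2: enter scope (depth=1)
Step 3: declare f=27 at depth 1
Step 4: enter scope (depth=2)
Step 5: declare b=(read f)=27 at depth 2
Visible at query point: b=27 f=27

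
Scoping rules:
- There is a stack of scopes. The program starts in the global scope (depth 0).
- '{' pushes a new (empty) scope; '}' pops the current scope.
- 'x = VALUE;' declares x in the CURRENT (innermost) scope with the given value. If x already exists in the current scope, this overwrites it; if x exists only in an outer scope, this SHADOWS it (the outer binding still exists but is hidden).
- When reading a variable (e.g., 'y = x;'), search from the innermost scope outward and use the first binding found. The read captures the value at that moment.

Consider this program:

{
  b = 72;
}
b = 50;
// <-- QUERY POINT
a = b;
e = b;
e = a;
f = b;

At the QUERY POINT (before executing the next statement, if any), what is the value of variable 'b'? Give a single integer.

Answer: 50

Derivation:
Step 1: enter scope (depth=1)
Step 2: declare b=72 at depth 1
Step 3: exit scope (depth=0)
Step 4: declare b=50 at depth 0
Visible at query point: b=50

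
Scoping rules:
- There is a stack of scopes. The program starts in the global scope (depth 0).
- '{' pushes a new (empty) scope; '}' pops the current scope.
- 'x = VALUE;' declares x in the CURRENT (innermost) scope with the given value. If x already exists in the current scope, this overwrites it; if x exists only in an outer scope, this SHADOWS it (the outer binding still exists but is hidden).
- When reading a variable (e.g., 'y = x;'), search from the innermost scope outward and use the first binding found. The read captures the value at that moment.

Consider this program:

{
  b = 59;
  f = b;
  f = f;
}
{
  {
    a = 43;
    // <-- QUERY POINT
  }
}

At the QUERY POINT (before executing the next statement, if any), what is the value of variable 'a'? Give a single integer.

Answer: 43

Derivation:
Step 1: enter scope (depth=1)
Step 2: declare b=59 at depth 1
Step 3: declare f=(read b)=59 at depth 1
Step 4: declare f=(read f)=59 at depth 1
Step 5: exit scope (depth=0)
Step 6: enter scope (depth=1)
Step 7: enter scope (depth=2)
Step 8: declare a=43 at depth 2
Visible at query point: a=43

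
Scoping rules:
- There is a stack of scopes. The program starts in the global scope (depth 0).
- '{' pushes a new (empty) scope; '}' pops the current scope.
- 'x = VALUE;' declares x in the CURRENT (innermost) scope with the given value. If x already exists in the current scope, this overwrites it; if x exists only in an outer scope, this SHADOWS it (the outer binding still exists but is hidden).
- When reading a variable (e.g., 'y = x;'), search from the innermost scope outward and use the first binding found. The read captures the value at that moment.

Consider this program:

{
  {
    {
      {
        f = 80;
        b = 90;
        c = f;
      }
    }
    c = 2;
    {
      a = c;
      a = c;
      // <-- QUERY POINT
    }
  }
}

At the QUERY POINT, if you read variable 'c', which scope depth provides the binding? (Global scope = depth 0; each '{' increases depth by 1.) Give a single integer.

Step 1: enter scope (depth=1)
Step 2: enter scope (depth=2)
Step 3: enter scope (depth=3)
Step 4: enter scope (depth=4)
Step 5: declare f=80 at depth 4
Step 6: declare b=90 at depth 4
Step 7: declare c=(read f)=80 at depth 4
Step 8: exit scope (depth=3)
Step 9: exit scope (depth=2)
Step 10: declare c=2 at depth 2
Step 11: enter scope (depth=3)
Step 12: declare a=(read c)=2 at depth 3
Step 13: declare a=(read c)=2 at depth 3
Visible at query point: a=2 c=2

Answer: 2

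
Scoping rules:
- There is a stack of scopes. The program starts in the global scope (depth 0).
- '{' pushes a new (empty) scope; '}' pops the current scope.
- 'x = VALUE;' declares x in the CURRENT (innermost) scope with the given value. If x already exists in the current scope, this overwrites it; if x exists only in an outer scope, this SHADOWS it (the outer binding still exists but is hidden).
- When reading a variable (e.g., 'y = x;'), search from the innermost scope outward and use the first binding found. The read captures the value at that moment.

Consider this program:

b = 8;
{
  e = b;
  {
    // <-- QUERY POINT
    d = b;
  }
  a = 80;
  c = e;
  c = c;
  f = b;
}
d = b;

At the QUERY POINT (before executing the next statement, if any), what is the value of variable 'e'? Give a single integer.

Answer: 8

Derivation:
Step 1: declare b=8 at depth 0
Step 2: enter scope (depth=1)
Step 3: declare e=(read b)=8 at depth 1
Step 4: enter scope (depth=2)
Visible at query point: b=8 e=8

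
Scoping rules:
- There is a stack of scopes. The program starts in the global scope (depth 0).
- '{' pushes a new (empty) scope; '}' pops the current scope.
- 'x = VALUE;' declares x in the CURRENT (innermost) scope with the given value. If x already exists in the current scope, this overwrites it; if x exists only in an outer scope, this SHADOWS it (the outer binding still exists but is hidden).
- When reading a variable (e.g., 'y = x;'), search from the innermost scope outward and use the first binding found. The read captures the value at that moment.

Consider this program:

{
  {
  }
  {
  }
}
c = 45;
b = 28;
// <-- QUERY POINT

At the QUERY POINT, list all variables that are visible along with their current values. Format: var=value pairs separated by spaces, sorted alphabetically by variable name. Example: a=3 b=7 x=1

Answer: b=28 c=45

Derivation:
Step 1: enter scope (depth=1)
Step 2: enter scope (depth=2)
Step 3: exit scope (depth=1)
Step 4: enter scope (depth=2)
Step 5: exit scope (depth=1)
Step 6: exit scope (depth=0)
Step 7: declare c=45 at depth 0
Step 8: declare b=28 at depth 0
Visible at query point: b=28 c=45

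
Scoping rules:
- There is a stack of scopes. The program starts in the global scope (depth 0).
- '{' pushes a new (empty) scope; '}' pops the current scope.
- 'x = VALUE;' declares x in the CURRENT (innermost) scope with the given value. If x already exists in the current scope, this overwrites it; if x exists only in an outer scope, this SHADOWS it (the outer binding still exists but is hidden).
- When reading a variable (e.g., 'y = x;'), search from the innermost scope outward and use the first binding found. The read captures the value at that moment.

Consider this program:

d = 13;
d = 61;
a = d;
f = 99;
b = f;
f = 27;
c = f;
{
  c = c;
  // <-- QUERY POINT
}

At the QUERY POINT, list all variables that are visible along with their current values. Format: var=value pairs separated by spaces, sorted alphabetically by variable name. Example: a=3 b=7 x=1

Answer: a=61 b=99 c=27 d=61 f=27

Derivation:
Step 1: declare d=13 at depth 0
Step 2: declare d=61 at depth 0
Step 3: declare a=(read d)=61 at depth 0
Step 4: declare f=99 at depth 0
Step 5: declare b=(read f)=99 at depth 0
Step 6: declare f=27 at depth 0
Step 7: declare c=(read f)=27 at depth 0
Step 8: enter scope (depth=1)
Step 9: declare c=(read c)=27 at depth 1
Visible at query point: a=61 b=99 c=27 d=61 f=27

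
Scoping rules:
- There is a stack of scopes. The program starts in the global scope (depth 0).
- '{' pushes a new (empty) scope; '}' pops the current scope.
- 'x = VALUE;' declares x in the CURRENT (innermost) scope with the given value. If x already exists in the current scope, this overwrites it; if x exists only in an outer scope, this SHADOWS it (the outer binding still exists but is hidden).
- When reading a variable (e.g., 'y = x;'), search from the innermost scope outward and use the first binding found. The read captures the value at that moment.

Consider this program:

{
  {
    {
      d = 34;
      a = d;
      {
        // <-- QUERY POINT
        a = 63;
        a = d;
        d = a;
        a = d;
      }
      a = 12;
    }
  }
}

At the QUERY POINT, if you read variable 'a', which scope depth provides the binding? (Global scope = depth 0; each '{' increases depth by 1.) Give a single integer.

Step 1: enter scope (depth=1)
Step 2: enter scope (depth=2)
Step 3: enter scope (depth=3)
Step 4: declare d=34 at depth 3
Step 5: declare a=(read d)=34 at depth 3
Step 6: enter scope (depth=4)
Visible at query point: a=34 d=34

Answer: 3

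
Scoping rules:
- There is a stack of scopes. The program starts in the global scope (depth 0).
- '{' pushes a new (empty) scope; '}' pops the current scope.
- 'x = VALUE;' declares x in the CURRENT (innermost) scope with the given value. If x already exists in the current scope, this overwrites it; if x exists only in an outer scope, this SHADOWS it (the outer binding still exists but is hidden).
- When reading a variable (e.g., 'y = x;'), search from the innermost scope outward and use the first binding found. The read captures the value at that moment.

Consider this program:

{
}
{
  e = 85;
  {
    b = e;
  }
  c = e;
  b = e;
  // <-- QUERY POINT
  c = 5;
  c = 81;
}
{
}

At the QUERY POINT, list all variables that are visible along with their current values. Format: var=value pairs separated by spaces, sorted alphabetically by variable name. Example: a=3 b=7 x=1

Answer: b=85 c=85 e=85

Derivation:
Step 1: enter scope (depth=1)
Step 2: exit scope (depth=0)
Step 3: enter scope (depth=1)
Step 4: declare e=85 at depth 1
Step 5: enter scope (depth=2)
Step 6: declare b=(read e)=85 at depth 2
Step 7: exit scope (depth=1)
Step 8: declare c=(read e)=85 at depth 1
Step 9: declare b=(read e)=85 at depth 1
Visible at query point: b=85 c=85 e=85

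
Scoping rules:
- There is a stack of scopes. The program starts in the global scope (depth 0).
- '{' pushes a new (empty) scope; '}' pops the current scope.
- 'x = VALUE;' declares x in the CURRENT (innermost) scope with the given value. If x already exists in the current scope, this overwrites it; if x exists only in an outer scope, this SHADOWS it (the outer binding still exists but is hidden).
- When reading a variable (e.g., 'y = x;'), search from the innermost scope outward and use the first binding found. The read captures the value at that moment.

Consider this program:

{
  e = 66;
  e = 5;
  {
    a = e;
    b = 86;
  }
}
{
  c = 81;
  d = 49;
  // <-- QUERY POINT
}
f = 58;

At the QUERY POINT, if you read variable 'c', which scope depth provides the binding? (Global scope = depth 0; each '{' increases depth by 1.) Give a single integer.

Answer: 1

Derivation:
Step 1: enter scope (depth=1)
Step 2: declare e=66 at depth 1
Step 3: declare e=5 at depth 1
Step 4: enter scope (depth=2)
Step 5: declare a=(read e)=5 at depth 2
Step 6: declare b=86 at depth 2
Step 7: exit scope (depth=1)
Step 8: exit scope (depth=0)
Step 9: enter scope (depth=1)
Step 10: declare c=81 at depth 1
Step 11: declare d=49 at depth 1
Visible at query point: c=81 d=49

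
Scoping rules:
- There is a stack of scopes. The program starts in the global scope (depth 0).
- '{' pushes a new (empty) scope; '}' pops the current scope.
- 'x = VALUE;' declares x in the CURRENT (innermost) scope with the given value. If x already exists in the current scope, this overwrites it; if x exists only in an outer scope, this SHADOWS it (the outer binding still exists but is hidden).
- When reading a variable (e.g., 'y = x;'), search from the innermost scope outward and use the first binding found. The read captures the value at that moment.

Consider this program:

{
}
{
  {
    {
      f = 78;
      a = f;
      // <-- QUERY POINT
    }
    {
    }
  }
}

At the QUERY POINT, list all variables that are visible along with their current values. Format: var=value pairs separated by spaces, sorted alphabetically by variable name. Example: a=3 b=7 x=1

Step 1: enter scope (depth=1)
Step 2: exit scope (depth=0)
Step 3: enter scope (depth=1)
Step 4: enter scope (depth=2)
Step 5: enter scope (depth=3)
Step 6: declare f=78 at depth 3
Step 7: declare a=(read f)=78 at depth 3
Visible at query point: a=78 f=78

Answer: a=78 f=78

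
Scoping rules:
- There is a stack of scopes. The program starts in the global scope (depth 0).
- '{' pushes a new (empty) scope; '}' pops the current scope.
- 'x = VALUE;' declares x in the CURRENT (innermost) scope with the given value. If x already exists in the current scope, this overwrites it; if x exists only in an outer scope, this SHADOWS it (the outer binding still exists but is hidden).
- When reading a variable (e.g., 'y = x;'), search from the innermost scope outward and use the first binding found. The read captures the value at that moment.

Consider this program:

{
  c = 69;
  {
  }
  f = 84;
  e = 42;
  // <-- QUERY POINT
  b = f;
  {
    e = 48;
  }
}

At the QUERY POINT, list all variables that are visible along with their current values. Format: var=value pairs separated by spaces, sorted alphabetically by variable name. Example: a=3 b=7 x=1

Answer: c=69 e=42 f=84

Derivation:
Step 1: enter scope (depth=1)
Step 2: declare c=69 at depth 1
Step 3: enter scope (depth=2)
Step 4: exit scope (depth=1)
Step 5: declare f=84 at depth 1
Step 6: declare e=42 at depth 1
Visible at query point: c=69 e=42 f=84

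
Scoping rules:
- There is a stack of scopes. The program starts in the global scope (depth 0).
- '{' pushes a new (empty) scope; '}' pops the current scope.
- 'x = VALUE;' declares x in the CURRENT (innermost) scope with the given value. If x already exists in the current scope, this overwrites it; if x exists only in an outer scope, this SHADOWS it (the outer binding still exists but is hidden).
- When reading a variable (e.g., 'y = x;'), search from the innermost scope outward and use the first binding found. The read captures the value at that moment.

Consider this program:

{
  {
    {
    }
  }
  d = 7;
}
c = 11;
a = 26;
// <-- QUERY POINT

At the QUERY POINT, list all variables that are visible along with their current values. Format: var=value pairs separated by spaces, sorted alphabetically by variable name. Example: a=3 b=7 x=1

Step 1: enter scope (depth=1)
Step 2: enter scope (depth=2)
Step 3: enter scope (depth=3)
Step 4: exit scope (depth=2)
Step 5: exit scope (depth=1)
Step 6: declare d=7 at depth 1
Step 7: exit scope (depth=0)
Step 8: declare c=11 at depth 0
Step 9: declare a=26 at depth 0
Visible at query point: a=26 c=11

Answer: a=26 c=11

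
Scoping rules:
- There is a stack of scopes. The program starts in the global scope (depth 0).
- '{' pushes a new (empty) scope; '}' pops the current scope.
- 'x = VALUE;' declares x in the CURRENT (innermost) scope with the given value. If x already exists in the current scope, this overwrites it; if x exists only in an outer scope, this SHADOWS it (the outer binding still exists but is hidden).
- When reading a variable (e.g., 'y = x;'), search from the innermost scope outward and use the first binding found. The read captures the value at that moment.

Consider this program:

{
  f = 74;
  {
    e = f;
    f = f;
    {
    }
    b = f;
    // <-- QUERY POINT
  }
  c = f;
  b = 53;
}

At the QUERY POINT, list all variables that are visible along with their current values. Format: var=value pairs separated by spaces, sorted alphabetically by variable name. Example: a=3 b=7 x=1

Step 1: enter scope (depth=1)
Step 2: declare f=74 at depth 1
Step 3: enter scope (depth=2)
Step 4: declare e=(read f)=74 at depth 2
Step 5: declare f=(read f)=74 at depth 2
Step 6: enter scope (depth=3)
Step 7: exit scope (depth=2)
Step 8: declare b=(read f)=74 at depth 2
Visible at query point: b=74 e=74 f=74

Answer: b=74 e=74 f=74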